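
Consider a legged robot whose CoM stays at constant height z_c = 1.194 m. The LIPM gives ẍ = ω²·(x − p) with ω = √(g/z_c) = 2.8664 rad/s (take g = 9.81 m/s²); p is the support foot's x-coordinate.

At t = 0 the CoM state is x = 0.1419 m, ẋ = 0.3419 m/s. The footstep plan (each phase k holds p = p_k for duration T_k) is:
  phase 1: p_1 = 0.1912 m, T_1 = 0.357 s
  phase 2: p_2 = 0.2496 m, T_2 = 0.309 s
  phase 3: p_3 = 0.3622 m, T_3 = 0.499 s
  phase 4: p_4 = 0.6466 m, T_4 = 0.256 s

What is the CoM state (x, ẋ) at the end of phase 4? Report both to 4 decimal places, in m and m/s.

x = 1.2215, ẋ = 2.0925

phase 1: p=0.1912, T=0.357, ωT=1.023305, cosh=1.570890, sinh=1.211485; start (x,ẋ)=(0.141900, 0.341900) → end (x,ẋ)=(0.258259, 0.365888)
phase 2: p=0.2496, T=0.309, ωT=0.885718, cosh=1.418571, sinh=1.006153; start (x,ẋ)=(0.258259, 0.365888) → end (x,ẋ)=(0.390316, 0.544012)
phase 3: p=0.3622, T=0.499, ωT=1.430334, cosh=2.209661, sinh=1.970432; start (x,ẋ)=(0.390316, 0.544012) → end (x,ẋ)=(0.798295, 1.360885)
phase 4: p=0.6466, T=0.256, ωT=0.733798, cosh=1.281530, sinh=0.801448; start (x,ẋ)=(0.798295, 1.360885) → end (x,ẋ)=(1.221506, 2.092498)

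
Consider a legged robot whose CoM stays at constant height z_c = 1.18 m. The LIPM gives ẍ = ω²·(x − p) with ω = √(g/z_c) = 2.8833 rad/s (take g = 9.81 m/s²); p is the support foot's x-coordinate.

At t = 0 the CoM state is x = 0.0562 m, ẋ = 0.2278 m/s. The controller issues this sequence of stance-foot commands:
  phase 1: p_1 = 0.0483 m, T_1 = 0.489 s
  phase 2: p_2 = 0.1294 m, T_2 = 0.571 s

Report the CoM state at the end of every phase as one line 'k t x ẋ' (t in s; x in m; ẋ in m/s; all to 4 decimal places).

1 0.4890 0.2176 0.5382
2 1.0600 0.8329 2.0830

phase 1: p=0.0483, T=0.489, ωT=1.409934, cosh=2.169922, sinh=1.925762; start (x,ẋ)=(0.056200, 0.227800) → end (x,ẋ)=(0.217590, 0.538173)
phase 2: p=0.1294, T=0.571, ωT=1.646364, cosh=2.690416, sinh=2.497667; start (x,ẋ)=(0.217590, 0.538173) → end (x,ẋ)=(0.832863, 2.083016)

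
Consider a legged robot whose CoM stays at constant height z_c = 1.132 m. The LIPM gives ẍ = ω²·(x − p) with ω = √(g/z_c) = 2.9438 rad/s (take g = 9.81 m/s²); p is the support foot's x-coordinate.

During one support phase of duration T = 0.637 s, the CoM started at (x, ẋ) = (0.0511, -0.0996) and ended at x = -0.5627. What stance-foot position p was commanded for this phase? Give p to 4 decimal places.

p = 0.2676

ωT = 2.9438·0.637 = 1.875201; cosh(ωT) = 3.337726, sinh(ωT) = 3.184402
x(T) = p + (x₀−p)·cosh(ωT) + (ẋ₀/ω)·sinh(ωT) ⇒ p·(1 − cosh) = x(T) − x₀·cosh − (ẋ₀/ω)·sinh
numerator   = -0.5627 − (0.0511)·3.337726 − (-0.0996/2.9438)·3.184402 = -0.625517
denominator = 1 − 3.337726 = -2.337726
p = -0.625517 / -2.337726 = 0.2676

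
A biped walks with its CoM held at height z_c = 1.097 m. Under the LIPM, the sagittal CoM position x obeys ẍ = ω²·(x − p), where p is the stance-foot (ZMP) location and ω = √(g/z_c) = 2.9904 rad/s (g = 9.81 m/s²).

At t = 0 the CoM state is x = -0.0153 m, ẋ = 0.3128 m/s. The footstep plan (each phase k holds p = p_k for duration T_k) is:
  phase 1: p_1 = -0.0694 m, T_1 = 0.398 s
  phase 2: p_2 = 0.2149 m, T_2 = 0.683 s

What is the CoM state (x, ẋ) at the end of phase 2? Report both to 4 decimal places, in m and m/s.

x = 1.1108, ẋ = 2.7953

phase 1: p=-0.0694, T=0.398, ωT=1.190179, cosh=1.795919, sinh=1.491752; start (x,ẋ)=(-0.015300, 0.312800) → end (x,ẋ)=(0.183799, 0.803100)
phase 2: p=0.2149, T=0.683, ωT=2.042443, cosh=3.919567, sinh=3.789855; start (x,ẋ)=(0.183799, 0.803100) → end (x,ẋ)=(1.110797, 2.795325)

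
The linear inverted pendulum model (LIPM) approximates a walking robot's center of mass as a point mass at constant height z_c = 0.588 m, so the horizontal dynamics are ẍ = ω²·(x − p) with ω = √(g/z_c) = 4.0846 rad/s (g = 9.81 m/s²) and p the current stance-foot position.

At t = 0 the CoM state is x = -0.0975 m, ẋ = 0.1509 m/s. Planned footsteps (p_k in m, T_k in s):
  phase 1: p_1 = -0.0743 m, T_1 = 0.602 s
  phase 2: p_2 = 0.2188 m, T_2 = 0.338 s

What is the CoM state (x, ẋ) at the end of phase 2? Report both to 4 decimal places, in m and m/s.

phase 1: p=-0.0743, T=0.602, ωT=2.458929, cosh=5.888906, sinh=5.803379; start (x,ẋ)=(-0.097500, 0.150900) → end (x,ẋ)=(0.003475, 0.338692)
phase 2: p=0.2188, T=0.338, ωT=1.380595, cosh=2.114348, sinh=1.862919; start (x,ẋ)=(0.003475, 0.338692) → end (x,ẋ)=(-0.081999, -0.922353)

x = -0.0820, ẋ = -0.9224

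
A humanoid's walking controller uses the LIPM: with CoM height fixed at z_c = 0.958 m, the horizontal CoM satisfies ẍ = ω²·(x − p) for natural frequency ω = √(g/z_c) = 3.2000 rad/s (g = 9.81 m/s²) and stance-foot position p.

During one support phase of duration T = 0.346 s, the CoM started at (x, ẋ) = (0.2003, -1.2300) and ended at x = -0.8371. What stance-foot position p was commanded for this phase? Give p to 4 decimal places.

ωT = 3.2000·0.346 = 1.107200; cosh(ωT) = 1.678179, sinh(ωT) = 1.347696
x(T) = p + (x₀−p)·cosh(ωT) + (ẋ₀/ω)·sinh(ωT) ⇒ p·(1 − cosh) = x(T) − x₀·cosh − (ẋ₀/ω)·sinh
numerator   = -0.8371 − (0.2003)·1.678179 − (-1.2300/3.2000)·1.347696 = -0.655219
denominator = 1 − 1.678179 = -0.678179
p = -0.655219 / -0.678179 = 0.9661

p = 0.9661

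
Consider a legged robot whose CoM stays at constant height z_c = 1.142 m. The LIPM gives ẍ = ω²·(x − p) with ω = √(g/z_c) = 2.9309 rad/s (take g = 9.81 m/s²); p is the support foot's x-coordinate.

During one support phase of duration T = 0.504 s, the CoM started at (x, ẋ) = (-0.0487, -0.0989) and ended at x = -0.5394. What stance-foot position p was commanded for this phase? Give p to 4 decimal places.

ωT = 2.9309·0.504 = 1.477174; cosh(ωT) = 2.304414, sinh(ωT) = 2.076132
x(T) = p + (x₀−p)·cosh(ωT) + (ẋ₀/ω)·sinh(ωT) ⇒ p·(1 − cosh) = x(T) − x₀·cosh − (ẋ₀/ω)·sinh
numerator   = -0.5394 − (-0.0487)·2.304414 − (-0.0989/2.9309)·2.076132 = -0.357118
denominator = 1 − 2.304414 = -1.304414
p = -0.357118 / -1.304414 = 0.2738

p = 0.2738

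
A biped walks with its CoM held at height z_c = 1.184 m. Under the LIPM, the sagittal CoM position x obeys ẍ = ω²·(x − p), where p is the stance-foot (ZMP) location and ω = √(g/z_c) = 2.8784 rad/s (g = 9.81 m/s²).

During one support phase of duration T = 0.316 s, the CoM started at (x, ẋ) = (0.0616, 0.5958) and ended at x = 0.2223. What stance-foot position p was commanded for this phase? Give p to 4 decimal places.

ωT = 2.8784·0.316 = 0.909574; cosh(ωT) = 1.442981, sinh(ωT) = 1.040285
x(T) = p + (x₀−p)·cosh(ωT) + (ẋ₀/ω)·sinh(ωT) ⇒ p·(1 − cosh) = x(T) − x₀·cosh − (ẋ₀/ω)·sinh
numerator   = 0.2223 − (0.0616)·1.442981 − (0.5958/2.8784)·1.040285 = -0.081916
denominator = 1 − 1.442981 = -0.442981
p = -0.081916 / -0.442981 = 0.1849

p = 0.1849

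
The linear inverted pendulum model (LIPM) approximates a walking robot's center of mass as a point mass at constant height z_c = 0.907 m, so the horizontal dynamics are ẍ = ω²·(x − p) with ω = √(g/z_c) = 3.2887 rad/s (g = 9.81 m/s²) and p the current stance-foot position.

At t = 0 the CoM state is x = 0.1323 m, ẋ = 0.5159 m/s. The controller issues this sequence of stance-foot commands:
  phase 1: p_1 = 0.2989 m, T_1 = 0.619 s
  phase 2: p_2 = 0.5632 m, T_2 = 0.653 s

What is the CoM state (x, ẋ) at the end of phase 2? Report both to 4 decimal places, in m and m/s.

x = -0.9054, ẋ = -4.7120

phase 1: p=0.2989, T=0.619, ωT=2.035705, cosh=3.894120, sinh=3.763531; start (x,ẋ)=(0.132300, 0.515900) → end (x,ẋ)=(0.240527, -0.053053)
phase 2: p=0.5632, T=0.653, ωT=2.147521, cosh=4.340189, sinh=4.223415; start (x,ẋ)=(0.240527, -0.053053) → end (x,ẋ)=(-0.905394, -4.712045)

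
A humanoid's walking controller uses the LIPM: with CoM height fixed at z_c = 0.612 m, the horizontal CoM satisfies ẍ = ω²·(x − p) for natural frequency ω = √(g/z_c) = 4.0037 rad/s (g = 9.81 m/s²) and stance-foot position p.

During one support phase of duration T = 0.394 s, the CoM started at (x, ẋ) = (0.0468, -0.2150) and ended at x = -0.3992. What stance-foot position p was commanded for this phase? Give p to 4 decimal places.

ωT = 4.0037·0.394 = 1.577458; cosh(ωT) = 2.524564, sinh(ωT) = 2.318065
x(T) = p + (x₀−p)·cosh(ωT) + (ẋ₀/ω)·sinh(ωT) ⇒ p·(1 − cosh) = x(T) − x₀·cosh − (ẋ₀/ω)·sinh
numerator   = -0.3992 − (0.0468)·2.524564 − (-0.2150/4.0037)·2.318065 = -0.392869
denominator = 1 − 2.524564 = -1.524564
p = -0.392869 / -1.524564 = 0.2577

p = 0.2577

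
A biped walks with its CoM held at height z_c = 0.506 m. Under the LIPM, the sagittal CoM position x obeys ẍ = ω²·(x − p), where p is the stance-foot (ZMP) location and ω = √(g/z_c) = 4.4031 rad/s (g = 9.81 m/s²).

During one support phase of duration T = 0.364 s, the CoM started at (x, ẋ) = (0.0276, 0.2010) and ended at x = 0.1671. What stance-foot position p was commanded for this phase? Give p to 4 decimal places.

ωT = 4.4031·0.364 = 1.602728; cosh(ωT) = 2.583956, sinh(ωT) = 2.382609
x(T) = p + (x₀−p)·cosh(ωT) + (ẋ₀/ω)·sinh(ωT) ⇒ p·(1 − cosh) = x(T) − x₀·cosh − (ẋ₀/ω)·sinh
numerator   = 0.1671 − (0.0276)·2.583956 − (0.2010/4.4031)·2.382609 = -0.012982
denominator = 1 − 2.583956 = -1.583956
p = -0.012982 / -1.583956 = 0.0082

p = 0.0082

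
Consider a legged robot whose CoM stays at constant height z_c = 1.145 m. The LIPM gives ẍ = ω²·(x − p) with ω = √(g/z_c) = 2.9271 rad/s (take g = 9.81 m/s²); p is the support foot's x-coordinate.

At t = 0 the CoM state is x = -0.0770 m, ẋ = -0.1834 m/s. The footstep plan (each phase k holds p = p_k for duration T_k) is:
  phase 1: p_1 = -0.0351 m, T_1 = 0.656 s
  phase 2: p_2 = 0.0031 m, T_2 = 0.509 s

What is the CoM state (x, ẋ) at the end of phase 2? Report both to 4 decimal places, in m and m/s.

phase 1: p=-0.0351, T=0.656, ωT=1.920178, cosh=3.484375, sinh=3.337795; start (x,ẋ)=(-0.077000, -0.183400) → end (x,ẋ)=(-0.390228, -1.048400)
phase 2: p=0.0031, T=0.509, ωT=1.489894, cosh=2.331011, sinh=2.105614; start (x,ẋ)=(-0.390228, -1.048400) → end (x,ẋ)=(-1.667919, -4.868045)

x = -1.6679, ẋ = -4.8680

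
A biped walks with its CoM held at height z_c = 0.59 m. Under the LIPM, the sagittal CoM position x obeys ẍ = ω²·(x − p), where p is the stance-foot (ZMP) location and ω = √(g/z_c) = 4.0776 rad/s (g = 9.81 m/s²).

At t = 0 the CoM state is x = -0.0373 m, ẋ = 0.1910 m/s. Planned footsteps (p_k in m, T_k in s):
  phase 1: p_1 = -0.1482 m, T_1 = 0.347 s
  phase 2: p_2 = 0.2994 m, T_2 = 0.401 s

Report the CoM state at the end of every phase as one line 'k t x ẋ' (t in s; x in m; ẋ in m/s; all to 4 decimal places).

1 0.3470 0.1842 1.2920
2 0.7480 0.7746 2.2812

phase 1: p=-0.1482, T=0.347, ωT=1.414927, cosh=2.179565, sinh=1.936622; start (x,ẋ)=(-0.037300, 0.191000) → end (x,ẋ)=(0.184228, 1.292049)
phase 2: p=0.2994, T=0.401, ωT=1.635118, cosh=2.662495, sinh=2.467566; start (x,ẋ)=(0.184228, 1.292049) → end (x,ẋ)=(0.774639, 2.281238)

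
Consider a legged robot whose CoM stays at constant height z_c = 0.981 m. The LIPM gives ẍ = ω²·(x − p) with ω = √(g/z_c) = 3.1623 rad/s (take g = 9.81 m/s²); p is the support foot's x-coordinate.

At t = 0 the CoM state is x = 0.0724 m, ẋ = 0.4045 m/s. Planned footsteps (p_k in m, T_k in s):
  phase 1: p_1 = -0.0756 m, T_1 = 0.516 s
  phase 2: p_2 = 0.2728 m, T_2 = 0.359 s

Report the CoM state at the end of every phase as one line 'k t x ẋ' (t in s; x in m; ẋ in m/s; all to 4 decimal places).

1 0.5160 0.6317 2.2243
2 0.8750 1.8704 5.4021

phase 1: p=-0.0756, T=0.516, ωT=1.631747, cosh=2.654193, sinh=2.458605; start (x,ẋ)=(0.072400, 0.404500) → end (x,ẋ)=(0.631709, 2.224298)
phase 2: p=0.2728, T=0.359, ωT=1.135266, cosh=1.716669, sinh=1.395332; start (x,ẋ)=(0.631709, 2.224298) → end (x,ẋ)=(1.870376, 5.402052)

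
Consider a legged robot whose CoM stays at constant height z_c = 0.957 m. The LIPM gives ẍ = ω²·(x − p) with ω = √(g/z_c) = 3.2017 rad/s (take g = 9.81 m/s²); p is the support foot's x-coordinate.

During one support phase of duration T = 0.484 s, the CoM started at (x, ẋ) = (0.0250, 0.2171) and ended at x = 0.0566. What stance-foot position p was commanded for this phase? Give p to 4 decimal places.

ωT = 3.2017·0.484 = 1.549623; cosh(ωT) = 2.461011, sinh(ωT) = 2.248683
x(T) = p + (x₀−p)·cosh(ωT) + (ẋ₀/ω)·sinh(ωT) ⇒ p·(1 − cosh) = x(T) − x₀·cosh − (ẋ₀/ω)·sinh
numerator   = 0.0566 − (0.0250)·2.461011 − (0.2171/3.2017)·2.248683 = -0.157403
denominator = 1 − 2.461011 = -1.461011
p = -0.157403 / -1.461011 = 0.1077

p = 0.1077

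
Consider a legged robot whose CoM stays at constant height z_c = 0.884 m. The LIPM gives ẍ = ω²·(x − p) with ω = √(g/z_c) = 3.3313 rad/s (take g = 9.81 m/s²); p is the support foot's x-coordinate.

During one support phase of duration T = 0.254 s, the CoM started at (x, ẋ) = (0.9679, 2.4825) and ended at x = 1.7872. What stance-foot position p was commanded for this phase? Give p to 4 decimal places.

ωT = 3.3313·0.254 = 0.846150; cosh(ωT) = 1.379860, sinh(ωT) = 0.950797
x(T) = p + (x₀−p)·cosh(ωT) + (ẋ₀/ω)·sinh(ωT) ⇒ p·(1 − cosh) = x(T) − x₀·cosh − (ẋ₀/ω)·sinh
numerator   = 1.7872 − (0.9679)·1.379860 − (2.4825/3.3313)·0.950797 = -0.256905
denominator = 1 − 1.379860 = -0.379860
p = -0.256905 / -0.379860 = 0.6763

p = 0.6763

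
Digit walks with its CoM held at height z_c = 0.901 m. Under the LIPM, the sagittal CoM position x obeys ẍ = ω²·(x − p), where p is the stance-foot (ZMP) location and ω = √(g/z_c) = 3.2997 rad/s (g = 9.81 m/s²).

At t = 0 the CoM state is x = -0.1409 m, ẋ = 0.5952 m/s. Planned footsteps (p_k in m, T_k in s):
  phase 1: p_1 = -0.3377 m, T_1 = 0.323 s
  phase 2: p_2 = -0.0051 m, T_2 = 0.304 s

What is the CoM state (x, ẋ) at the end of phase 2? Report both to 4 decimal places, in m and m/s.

phase 1: p=-0.3377, T=0.323, ωT=1.065803, cosh=1.623810, sinh=1.279359; start (x,ẋ)=(-0.140900, 0.595200) → end (x,ẋ)=(0.212637, 1.797283)
phase 2: p=-0.0051, T=0.304, ωT=1.003109, cosh=1.546742, sinh=1.180004; start (x,ẋ)=(0.212637, 1.797283) → end (x,ẋ)=(0.974408, 3.627726)

x = 0.9744, ẋ = 3.6277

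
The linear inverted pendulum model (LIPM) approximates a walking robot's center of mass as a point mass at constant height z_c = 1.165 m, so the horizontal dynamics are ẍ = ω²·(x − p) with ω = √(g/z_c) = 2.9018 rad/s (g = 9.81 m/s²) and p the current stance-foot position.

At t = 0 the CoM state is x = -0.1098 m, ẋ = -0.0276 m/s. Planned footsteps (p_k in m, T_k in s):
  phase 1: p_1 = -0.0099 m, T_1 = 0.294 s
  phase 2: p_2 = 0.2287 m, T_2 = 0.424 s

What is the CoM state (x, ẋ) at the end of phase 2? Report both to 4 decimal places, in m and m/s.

phase 1: p=-0.0099, T=0.294, ωT=0.853129, cosh=1.386530, sinh=0.960450; start (x,ẋ)=(-0.109800, -0.027600) → end (x,ẋ)=(-0.157549, -0.316693)
phase 2: p=0.2287, T=0.424, ωT=1.230363, cosh=1.857329, sinh=1.565143; start (x,ẋ)=(-0.157549, -0.316693) → end (x,ẋ)=(-0.659507, -2.342445)

x = -0.6595, ẋ = -2.3424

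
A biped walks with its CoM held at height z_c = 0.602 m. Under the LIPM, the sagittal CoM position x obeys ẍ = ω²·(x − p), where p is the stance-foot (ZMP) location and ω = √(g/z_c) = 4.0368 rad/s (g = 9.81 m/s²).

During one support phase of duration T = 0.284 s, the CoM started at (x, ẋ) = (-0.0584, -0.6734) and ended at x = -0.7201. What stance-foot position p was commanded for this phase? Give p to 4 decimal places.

ωT = 4.0368·0.284 = 1.146451; cosh(ωT) = 1.732384, sinh(ωT) = 1.414621
x(T) = p + (x₀−p)·cosh(ωT) + (ẋ₀/ω)·sinh(ωT) ⇒ p·(1 − cosh) = x(T) − x₀·cosh − (ẋ₀/ω)·sinh
numerator   = -0.7201 − (-0.0584)·1.732384 − (-0.6734/4.0368)·1.414621 = -0.382948
denominator = 1 − 1.732384 = -0.732384
p = -0.382948 / -0.732384 = 0.5229

p = 0.5229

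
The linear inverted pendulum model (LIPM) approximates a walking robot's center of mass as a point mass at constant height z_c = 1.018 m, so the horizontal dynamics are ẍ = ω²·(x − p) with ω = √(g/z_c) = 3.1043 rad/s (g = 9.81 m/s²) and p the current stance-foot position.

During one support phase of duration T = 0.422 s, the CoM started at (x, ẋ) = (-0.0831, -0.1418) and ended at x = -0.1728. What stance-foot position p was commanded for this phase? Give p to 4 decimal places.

ωT = 3.1043·0.422 = 1.310015; cosh(ωT) = 1.988022, sinh(ωT) = 1.718206
x(T) = p + (x₀−p)·cosh(ωT) + (ẋ₀/ω)·sinh(ωT) ⇒ p·(1 − cosh) = x(T) − x₀·cosh − (ẋ₀/ω)·sinh
numerator   = -0.1728 − (-0.0831)·1.988022 − (-0.1418/3.1043)·1.718206 = 0.070890
denominator = 1 − 1.988022 = -0.988022
p = 0.070890 / -0.988022 = -0.0717

p = -0.0717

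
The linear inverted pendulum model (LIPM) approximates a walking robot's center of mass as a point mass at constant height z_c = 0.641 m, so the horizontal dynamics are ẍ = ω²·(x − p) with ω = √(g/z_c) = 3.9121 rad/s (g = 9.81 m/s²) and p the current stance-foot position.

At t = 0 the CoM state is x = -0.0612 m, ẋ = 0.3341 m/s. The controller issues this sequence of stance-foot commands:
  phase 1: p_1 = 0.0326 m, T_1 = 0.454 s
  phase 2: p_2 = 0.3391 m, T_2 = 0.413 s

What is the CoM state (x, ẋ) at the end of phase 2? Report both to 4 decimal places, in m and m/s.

phase 1: p=0.0326, T=0.454, ωT=1.776093, cosh=3.038017, sinh=2.868719; start (x,ẋ)=(-0.061200, 0.334100) → end (x,ẋ)=(-0.007373, -0.037689)
phase 2: p=0.3391, T=0.413, ωT=1.615697, cosh=2.615074, sinh=2.416322; start (x,ẋ)=(-0.007373, -0.037689) → end (x,ẋ)=(-0.590230, -3.373727)

x = -0.5902, ẋ = -3.3737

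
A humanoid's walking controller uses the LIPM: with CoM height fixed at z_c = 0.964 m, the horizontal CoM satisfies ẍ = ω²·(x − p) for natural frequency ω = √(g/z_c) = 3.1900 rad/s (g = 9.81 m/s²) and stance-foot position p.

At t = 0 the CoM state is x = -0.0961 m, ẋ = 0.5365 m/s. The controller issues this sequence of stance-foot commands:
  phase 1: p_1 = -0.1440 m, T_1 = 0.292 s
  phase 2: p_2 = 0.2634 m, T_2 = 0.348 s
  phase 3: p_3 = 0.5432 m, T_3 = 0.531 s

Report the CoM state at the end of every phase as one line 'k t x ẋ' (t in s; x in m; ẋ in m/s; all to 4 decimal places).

phase 1: p=-0.1440, T=0.292, ωT=0.931480, cosh=1.466117, sinh=1.072146; start (x,ẋ)=(-0.096100, 0.536500) → end (x,ẋ)=(0.106543, 0.950397)
phase 2: p=0.2634, T=0.348, ωT=1.110120, cosh=1.682121, sinh=1.352602; start (x,ẋ)=(0.106543, 0.950397) → end (x,ẋ)=(0.402527, 0.921874)
phase 3: p=0.5432, T=0.531, ωT=1.693890, cosh=2.812203, sinh=2.628400; start (x,ẋ)=(0.402527, 0.921874) → end (x,ẋ)=(0.907177, 1.413012)

1 0.2920 0.1065 0.9504
2 0.6400 0.4025 0.9219
3 1.1710 0.9072 1.4130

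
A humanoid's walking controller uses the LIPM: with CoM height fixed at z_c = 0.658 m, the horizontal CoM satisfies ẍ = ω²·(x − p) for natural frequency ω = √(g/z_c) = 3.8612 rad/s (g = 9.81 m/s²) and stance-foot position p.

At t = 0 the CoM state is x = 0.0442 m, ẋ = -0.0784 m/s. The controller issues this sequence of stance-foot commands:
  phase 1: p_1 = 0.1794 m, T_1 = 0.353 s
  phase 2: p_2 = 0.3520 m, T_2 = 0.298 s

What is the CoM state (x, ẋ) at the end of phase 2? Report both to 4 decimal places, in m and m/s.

phase 1: p=0.1794, T=0.353, ωT=1.363004, cosh=2.081902, sinh=1.826011; start (x,ẋ)=(0.044200, -0.078400) → end (x,ẋ)=(-0.139150, -1.116462)
phase 2: p=0.3520, T=0.298, ωT=1.150638, cosh=1.738321, sinh=1.421886; start (x,ẋ)=(-0.139150, -1.116462) → end (x,ẋ)=(-0.912912, -4.637271)

x = -0.9129, ẋ = -4.6373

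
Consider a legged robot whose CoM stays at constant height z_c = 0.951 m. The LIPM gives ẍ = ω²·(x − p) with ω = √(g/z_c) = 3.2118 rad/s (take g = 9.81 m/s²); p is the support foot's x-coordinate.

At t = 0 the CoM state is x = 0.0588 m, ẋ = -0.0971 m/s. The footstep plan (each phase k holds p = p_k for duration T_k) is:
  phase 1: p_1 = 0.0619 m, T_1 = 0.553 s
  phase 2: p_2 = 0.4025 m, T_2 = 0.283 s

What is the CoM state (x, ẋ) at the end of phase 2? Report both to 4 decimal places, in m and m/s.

x = -0.3321, ẋ = -1.9247

phase 1: p=0.0619, T=0.553, ωT=1.776125, cosh=3.038109, sinh=2.868816; start (x,ẋ)=(0.058800, -0.097100) → end (x,ẋ)=(-0.034249, -0.323564)
phase 2: p=0.4025, T=0.283, ωT=0.908939, cosh=1.442320, sinh=1.039369; start (x,ẋ)=(-0.034249, -0.323564) → end (x,ẋ)=(-0.332140, -1.924658)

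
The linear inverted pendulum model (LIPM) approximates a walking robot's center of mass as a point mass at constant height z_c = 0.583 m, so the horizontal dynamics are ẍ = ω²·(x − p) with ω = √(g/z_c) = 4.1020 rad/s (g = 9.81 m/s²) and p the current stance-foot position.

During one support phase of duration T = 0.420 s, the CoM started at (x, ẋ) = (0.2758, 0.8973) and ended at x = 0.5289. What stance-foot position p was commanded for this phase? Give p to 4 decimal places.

p = 0.4557

ωT = 4.1020·0.420 = 1.722840; cosh(ωT) = 2.889485, sinh(ωT) = 2.710926
x(T) = p + (x₀−p)·cosh(ωT) + (ẋ₀/ω)·sinh(ωT) ⇒ p·(1 − cosh) = x(T) − x₀·cosh − (ẋ₀/ω)·sinh
numerator   = 0.5289 − (0.2758)·2.889485 − (0.8973/4.1020)·2.710926 = -0.861027
denominator = 1 − 2.889485 = -1.889485
p = -0.861027 / -1.889485 = 0.4557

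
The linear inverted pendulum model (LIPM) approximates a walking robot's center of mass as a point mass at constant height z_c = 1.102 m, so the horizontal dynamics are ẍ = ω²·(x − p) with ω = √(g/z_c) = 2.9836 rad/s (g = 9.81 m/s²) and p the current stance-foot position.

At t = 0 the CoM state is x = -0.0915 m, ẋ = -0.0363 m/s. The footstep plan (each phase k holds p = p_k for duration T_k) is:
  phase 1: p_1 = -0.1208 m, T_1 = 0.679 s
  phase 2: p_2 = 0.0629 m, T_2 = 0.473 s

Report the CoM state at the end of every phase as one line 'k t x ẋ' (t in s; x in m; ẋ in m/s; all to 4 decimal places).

phase 1: p=-0.1208, T=0.679, ωT=2.025864, cosh=3.857271, sinh=3.725391; start (x,ẋ)=(-0.091500, -0.036300) → end (x,ẋ)=(-0.053107, 0.185653)
phase 2: p=0.0629, T=0.473, ωT=1.411243, cosh=2.172445, sinh=1.928604; start (x,ẋ)=(-0.053107, 0.185653) → end (x,ẋ)=(-0.069112, -0.264205)

1 0.6790 -0.0531 0.1857
2 1.1520 -0.0691 -0.2642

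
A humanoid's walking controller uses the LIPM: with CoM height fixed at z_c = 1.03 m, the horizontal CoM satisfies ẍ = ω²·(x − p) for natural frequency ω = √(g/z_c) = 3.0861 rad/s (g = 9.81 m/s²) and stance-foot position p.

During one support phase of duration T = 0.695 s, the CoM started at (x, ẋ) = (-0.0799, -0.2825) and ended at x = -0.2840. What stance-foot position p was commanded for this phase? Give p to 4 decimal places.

ωT = 3.0861·0.695 = 2.144839; cosh(ωT) = 4.328879, sinh(ωT) = 4.211792
x(T) = p + (x₀−p)·cosh(ωT) + (ẋ₀/ω)·sinh(ωT) ⇒ p·(1 − cosh) = x(T) − x₀·cosh − (ẋ₀/ω)·sinh
numerator   = -0.2840 − (-0.0799)·4.328879 − (-0.2825/3.0861)·4.211792 = 0.447423
denominator = 1 − 4.328879 = -3.328879
p = 0.447423 / -3.328879 = -0.1344

p = -0.1344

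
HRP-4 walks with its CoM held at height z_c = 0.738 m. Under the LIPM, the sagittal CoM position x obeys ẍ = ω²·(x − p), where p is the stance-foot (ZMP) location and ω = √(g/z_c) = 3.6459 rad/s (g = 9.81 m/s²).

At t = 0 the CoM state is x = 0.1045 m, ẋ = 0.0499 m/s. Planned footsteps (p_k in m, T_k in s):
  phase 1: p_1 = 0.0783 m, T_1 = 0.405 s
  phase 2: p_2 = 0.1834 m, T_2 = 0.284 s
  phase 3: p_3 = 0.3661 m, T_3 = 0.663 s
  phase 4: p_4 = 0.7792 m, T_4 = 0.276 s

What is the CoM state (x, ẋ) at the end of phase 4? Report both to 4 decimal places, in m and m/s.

phase 1: p=0.0783, T=0.405, ωT=1.476590, cosh=2.303202, sinh=2.074787; start (x,ẋ)=(0.104500, 0.049900) → end (x,ẋ)=(0.167041, 0.313119)
phase 2: p=0.1834, T=0.284, ωT=1.035436, cosh=1.585702, sinh=1.230631; start (x,ẋ)=(0.167041, 0.313119) → end (x,ẋ)=(0.263149, 0.423113)
phase 3: p=0.3661, T=0.663, ωT=2.417232, cosh=5.651969, sinh=5.562801; start (x,ẋ)=(0.263149, 0.423113) → end (x,ẋ)=(0.429794, 0.303420)
phase 4: p=0.7792, T=0.276, ωT=1.006268, cosh=1.550478, sinh=1.184897; start (x,ẋ)=(0.429794, 0.303420) → end (x,ẋ)=(0.336064, -1.038993)

x = 0.3361, ẋ = -1.0390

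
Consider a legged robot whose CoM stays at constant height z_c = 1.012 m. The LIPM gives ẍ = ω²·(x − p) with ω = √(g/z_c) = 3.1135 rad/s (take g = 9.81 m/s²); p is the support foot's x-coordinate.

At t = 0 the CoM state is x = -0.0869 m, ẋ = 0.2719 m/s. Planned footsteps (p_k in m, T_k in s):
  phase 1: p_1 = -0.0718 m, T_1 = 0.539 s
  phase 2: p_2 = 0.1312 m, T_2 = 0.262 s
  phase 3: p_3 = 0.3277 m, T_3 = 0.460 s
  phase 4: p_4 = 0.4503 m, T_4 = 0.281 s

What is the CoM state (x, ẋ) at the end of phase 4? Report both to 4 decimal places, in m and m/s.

x = 1.3637, ẋ = 3.0944

phase 1: p=-0.0718, T=0.539, ωT=1.678177, cosh=2.771247, sinh=2.584533; start (x,ẋ)=(-0.086900, 0.271900) → end (x,ẋ)=(0.112060, 0.631993)
phase 2: p=0.1312, T=0.262, ωT=0.815737, cosh=1.351577, sinh=0.909264; start (x,ẋ)=(0.112060, 0.631993) → end (x,ẋ)=(0.289897, 0.800002)
phase 3: p=0.3277, T=0.460, ωT=1.432210, cosh=2.213362, sinh=1.974582; start (x,ẋ)=(0.289897, 0.800002) → end (x,ẋ)=(0.751391, 1.538290)
phase 4: p=0.4503, T=0.281, ωT=0.874894, cosh=1.407763, sinh=0.990857; start (x,ẋ)=(0.751391, 1.538290) → end (x,ẋ)=(1.363718, 3.094422)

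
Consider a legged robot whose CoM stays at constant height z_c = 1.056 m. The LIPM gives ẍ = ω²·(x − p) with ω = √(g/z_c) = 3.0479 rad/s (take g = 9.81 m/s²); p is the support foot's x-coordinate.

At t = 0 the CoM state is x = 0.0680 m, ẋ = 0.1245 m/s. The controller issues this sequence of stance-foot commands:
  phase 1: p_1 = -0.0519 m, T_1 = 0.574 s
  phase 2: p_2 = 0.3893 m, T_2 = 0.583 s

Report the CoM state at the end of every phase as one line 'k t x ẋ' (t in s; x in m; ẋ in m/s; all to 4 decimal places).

1 0.5740 0.4173 1.3881
2 1.1570 1.7819 4.4649

phase 1: p=-0.0519, T=0.574, ωT=1.749495, cosh=2.962778, sinh=2.788917; start (x,ẋ)=(0.068000, 0.124500) → end (x,ẋ)=(0.417258, 1.388057)
phase 2: p=0.3893, T=0.583, ωT=1.776926, cosh=3.040406, sinh=2.871248; start (x,ẋ)=(0.417258, 1.388057) → end (x,ẋ)=(1.781911, 4.464925)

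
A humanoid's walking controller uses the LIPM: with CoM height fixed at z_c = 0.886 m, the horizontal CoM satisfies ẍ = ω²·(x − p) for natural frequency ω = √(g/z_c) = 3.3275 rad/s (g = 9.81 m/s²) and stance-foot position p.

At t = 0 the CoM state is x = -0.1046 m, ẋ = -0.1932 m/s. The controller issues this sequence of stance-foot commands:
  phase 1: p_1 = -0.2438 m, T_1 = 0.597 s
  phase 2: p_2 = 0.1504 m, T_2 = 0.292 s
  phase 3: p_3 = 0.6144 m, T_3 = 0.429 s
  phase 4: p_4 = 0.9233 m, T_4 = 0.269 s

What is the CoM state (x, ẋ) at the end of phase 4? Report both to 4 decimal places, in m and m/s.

phase 1: p=-0.2438, T=0.597, ωT=1.986517, cosh=3.713637, sinh=3.576465; start (x,ẋ)=(-0.104600, -0.193200) → end (x,ẋ)=(0.065483, 0.939101)
phase 2: p=0.1504, T=0.292, ωT=0.971630, cosh=1.510357, sinh=1.131891; start (x,ẋ)=(0.065483, 0.939101) → end (x,ẋ)=(0.341592, 1.098549)
phase 3: p=0.6144, T=0.429, ωT=1.427498, cosh=2.204082, sinh=1.964173; start (x,ẋ)=(0.341592, 1.098549) → end (x,ẋ)=(0.661566, 0.638276)
phase 4: p=0.9233, T=0.269, ωT=0.895098, cosh=1.428071, sinh=1.019503; start (x,ẋ)=(0.661566, 0.638276) → end (x,ẋ)=(0.745084, 0.023597)

x = 0.7451, ẋ = 0.0236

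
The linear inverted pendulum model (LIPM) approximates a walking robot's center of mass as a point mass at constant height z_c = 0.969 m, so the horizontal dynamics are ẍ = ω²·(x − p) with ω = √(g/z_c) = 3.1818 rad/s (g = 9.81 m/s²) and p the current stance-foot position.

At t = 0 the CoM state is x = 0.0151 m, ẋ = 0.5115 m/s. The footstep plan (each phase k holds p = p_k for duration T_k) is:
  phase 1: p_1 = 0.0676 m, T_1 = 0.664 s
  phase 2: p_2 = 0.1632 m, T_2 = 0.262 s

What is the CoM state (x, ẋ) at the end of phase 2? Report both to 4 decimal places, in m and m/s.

phase 1: p=0.0676, T=0.664, ωT=2.112715, cosh=4.195788, sinh=4.074879; start (x,ẋ)=(0.015100, 0.511500) → end (x,ẋ)=(0.502391, 1.465460)
phase 2: p=0.1632, T=0.262, ωT=0.833632, cosh=1.368065, sinh=0.933597; start (x,ẋ)=(0.502391, 1.465460) → end (x,ẋ)=(1.057227, 3.012417)

x = 1.0572, ẋ = 3.0124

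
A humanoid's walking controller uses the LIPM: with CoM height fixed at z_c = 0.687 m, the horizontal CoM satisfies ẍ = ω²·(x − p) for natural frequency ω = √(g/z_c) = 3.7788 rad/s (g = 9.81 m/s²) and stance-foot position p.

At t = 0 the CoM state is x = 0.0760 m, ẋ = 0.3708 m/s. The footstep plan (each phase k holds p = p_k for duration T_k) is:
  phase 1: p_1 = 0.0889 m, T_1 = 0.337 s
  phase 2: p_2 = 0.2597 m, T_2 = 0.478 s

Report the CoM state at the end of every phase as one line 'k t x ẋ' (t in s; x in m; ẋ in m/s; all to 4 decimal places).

1 0.3370 0.2256 0.6341
2 0.8150 0.6502 1.6008

phase 1: p=0.0889, T=0.337, ωT=1.273456, cosh=1.926521, sinh=1.646658; start (x,ẋ)=(0.076000, 0.370800) → end (x,ẋ)=(0.225628, 0.634085)
phase 2: p=0.2597, T=0.478, ωT=1.806266, cosh=3.125971, sinh=2.961705; start (x,ẋ)=(0.225628, 0.634085) → end (x,ẋ)=(0.650169, 1.600814)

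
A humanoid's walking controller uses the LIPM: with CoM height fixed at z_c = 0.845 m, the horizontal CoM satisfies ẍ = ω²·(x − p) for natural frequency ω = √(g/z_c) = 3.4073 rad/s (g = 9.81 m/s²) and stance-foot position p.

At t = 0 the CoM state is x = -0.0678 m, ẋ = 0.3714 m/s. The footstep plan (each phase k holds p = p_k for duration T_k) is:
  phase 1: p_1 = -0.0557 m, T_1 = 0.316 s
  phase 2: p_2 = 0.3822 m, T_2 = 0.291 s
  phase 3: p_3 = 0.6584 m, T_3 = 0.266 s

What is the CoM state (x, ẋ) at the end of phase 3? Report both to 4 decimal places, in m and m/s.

phase 1: p=-0.0557, T=0.316, ωT=1.076707, cosh=1.637857, sinh=1.297141; start (x,ẋ)=(-0.067800, 0.371400) → end (x,ẋ)=(0.065872, 0.554821)
phase 2: p=0.3822, T=0.291, ωT=0.991524, cosh=1.533175, sinh=1.162165; start (x,ẋ)=(0.065872, 0.554821) → end (x,ẋ)=(0.086452, -0.401972)
phase 3: p=0.6584, T=0.266, ωT=0.906342, cosh=1.439625, sinh=1.035626; start (x,ẋ)=(0.086452, -0.401972) → end (x,ẋ)=(-0.287167, -2.596913)

x = -0.2872, ẋ = -2.5969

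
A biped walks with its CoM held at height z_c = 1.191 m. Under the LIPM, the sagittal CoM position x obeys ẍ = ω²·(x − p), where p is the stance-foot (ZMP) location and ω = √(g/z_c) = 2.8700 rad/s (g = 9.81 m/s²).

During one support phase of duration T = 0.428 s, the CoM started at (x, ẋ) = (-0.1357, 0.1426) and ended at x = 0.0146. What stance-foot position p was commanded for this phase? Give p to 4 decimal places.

p = -0.2208

ωT = 2.8700·0.428 = 1.228360; cosh(ωT) = 1.854198, sinh(ωT) = 1.561425
x(T) = p + (x₀−p)·cosh(ωT) + (ẋ₀/ω)·sinh(ωT) ⇒ p·(1 − cosh) = x(T) − x₀·cosh − (ẋ₀/ω)·sinh
numerator   = 0.0146 − (-0.1357)·1.854198 − (0.1426/2.8700)·1.561425 = 0.188633
denominator = 1 − 1.854198 = -0.854198
p = 0.188633 / -0.854198 = -0.2208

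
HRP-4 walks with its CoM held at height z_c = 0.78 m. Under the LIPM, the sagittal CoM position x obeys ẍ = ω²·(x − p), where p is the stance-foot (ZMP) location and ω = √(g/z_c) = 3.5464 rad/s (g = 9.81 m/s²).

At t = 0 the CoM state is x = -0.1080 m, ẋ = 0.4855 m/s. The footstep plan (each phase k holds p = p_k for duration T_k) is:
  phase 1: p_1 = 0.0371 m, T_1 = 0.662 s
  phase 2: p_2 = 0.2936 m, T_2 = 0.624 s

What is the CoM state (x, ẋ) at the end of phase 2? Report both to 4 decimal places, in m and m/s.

x = -1.2866, ẋ = -5.4942

phase 1: p=0.0371, T=0.662, ωT=2.347717, cosh=5.278622, sinh=5.183035; start (x,ẋ)=(-0.108000, 0.485500) → end (x,ẋ)=(-0.019274, -0.104329)
phase 2: p=0.2936, T=0.624, ωT=2.212954, cosh=4.626029, sinh=4.516652; start (x,ẋ)=(-0.019274, -0.104329) → end (x,ẋ)=(-1.286635, -5.494194)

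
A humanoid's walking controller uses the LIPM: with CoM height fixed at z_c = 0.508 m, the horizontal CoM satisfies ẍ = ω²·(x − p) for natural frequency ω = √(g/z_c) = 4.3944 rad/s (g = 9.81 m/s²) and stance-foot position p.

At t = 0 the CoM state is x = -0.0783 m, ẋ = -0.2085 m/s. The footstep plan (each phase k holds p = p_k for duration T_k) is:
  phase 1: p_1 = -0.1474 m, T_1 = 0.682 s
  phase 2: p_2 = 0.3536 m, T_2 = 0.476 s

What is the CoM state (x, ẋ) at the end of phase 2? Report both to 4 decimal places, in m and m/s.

x = 0.0501, ẋ = -1.0649

phase 1: p=-0.1474, T=0.682, ωT=2.996981, cosh=10.037462, sinh=9.987524; start (x,ẋ)=(-0.078300, -0.208500) → end (x,ẋ)=(0.072313, 0.939931)
phase 2: p=0.3536, T=0.476, ωT=2.091734, cosh=4.111211, sinh=3.987739; start (x,ẋ)=(0.072313, 0.939931) → end (x,ẋ)=(0.050119, -1.064937)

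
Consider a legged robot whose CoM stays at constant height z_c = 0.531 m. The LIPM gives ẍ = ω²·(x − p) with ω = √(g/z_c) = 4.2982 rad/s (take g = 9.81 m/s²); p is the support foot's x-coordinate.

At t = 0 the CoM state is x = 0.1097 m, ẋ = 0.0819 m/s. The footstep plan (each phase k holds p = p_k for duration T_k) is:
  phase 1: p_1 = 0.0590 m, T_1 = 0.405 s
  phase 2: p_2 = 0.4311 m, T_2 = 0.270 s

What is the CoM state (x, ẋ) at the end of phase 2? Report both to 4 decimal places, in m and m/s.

x = 0.4146, ẋ = 0.4226

phase 1: p=0.0590, T=0.405, ωT=1.740771, cosh=2.938561, sinh=2.763176; start (x,ẋ)=(0.109700, 0.081900) → end (x,ẋ)=(0.260636, 0.842816)
phase 2: p=0.4311, T=0.270, ωT=1.160514, cosh=1.752449, sinh=1.439124; start (x,ẋ)=(0.260636, 0.842816) → end (x,ẋ)=(0.414562, 0.422563)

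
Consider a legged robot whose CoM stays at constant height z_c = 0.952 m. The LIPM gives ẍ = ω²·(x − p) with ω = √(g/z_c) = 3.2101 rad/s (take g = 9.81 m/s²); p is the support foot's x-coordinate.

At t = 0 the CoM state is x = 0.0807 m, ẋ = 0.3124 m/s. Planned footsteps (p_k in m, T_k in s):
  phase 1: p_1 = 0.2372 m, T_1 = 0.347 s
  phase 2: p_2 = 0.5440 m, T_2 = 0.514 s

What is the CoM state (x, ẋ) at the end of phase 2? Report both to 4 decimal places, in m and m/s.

phase 1: p=0.2372, T=0.347, ωT=1.113905, cosh=1.687252, sinh=1.358978; start (x,ẋ)=(0.080700, 0.312400) → end (x,ẋ)=(0.105398, -0.155626)
phase 2: p=0.5440, T=0.514, ωT=1.649991, cosh=2.699493, sinh=2.507442; start (x,ẋ)=(0.105398, -0.155626) → end (x,ẋ)=(-0.761565, -3.950483)

x = -0.7616, ẋ = -3.9505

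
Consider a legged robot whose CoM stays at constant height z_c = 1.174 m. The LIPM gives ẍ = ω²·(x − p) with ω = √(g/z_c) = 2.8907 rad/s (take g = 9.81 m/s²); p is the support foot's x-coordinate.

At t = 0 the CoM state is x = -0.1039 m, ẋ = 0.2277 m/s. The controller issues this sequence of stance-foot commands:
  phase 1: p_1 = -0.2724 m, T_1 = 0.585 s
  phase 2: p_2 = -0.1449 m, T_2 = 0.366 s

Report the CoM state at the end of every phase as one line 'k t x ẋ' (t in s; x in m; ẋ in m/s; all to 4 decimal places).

1 0.5850 0.4066 1.9150
2 0.9510 1.5844 5.1101

phase 1: p=-0.2724, T=0.585, ωT=1.691059, cosh=2.804775, sinh=2.620451; start (x,ẋ)=(-0.103900, 0.227700) → end (x,ẋ)=(0.406617, 1.915024)
phase 2: p=-0.1449, T=0.366, ωT=1.057996, cosh=1.613872, sinh=1.266721; start (x,ẋ)=(0.406617, 1.915024) → end (x,ẋ)=(1.584352, 5.110100)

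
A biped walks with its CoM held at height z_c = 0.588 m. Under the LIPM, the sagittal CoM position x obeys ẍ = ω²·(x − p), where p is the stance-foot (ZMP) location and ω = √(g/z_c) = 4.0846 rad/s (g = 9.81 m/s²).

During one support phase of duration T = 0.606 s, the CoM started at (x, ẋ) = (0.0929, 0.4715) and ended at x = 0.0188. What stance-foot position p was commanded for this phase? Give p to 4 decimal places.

p = 0.2444

ωT = 4.0846·0.606 = 2.475268; cosh(ωT) = 5.984514, sinh(ωT) = 5.900373
x(T) = p + (x₀−p)·cosh(ωT) + (ẋ₀/ω)·sinh(ωT) ⇒ p·(1 − cosh) = x(T) − x₀·cosh − (ẋ₀/ω)·sinh
numerator   = 0.0188 − (0.0929)·5.984514 − (0.4715/4.0846)·5.900373 = -1.218263
denominator = 1 − 5.984514 = -4.984514
p = -1.218263 / -4.984514 = 0.2444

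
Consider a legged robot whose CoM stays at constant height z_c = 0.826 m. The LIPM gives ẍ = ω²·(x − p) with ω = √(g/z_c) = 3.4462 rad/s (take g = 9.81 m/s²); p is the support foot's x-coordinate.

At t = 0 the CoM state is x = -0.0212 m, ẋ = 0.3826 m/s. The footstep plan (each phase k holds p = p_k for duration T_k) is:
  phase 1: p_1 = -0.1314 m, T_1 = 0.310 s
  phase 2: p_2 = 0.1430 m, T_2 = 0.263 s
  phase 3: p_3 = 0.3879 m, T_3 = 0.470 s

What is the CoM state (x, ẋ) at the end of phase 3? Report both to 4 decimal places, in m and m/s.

phase 1: p=-0.1314, T=0.310, ωT=1.068322, cosh=1.627038, sinh=1.283454; start (x,ẋ)=(-0.021200, 0.382600) → end (x,ẋ)=(0.190390, 1.109924)
phase 2: p=0.1430, T=0.263, ωT=0.906351, cosh=1.439634, sinh=1.035638; start (x,ẋ)=(0.190390, 1.109924) → end (x,ẋ)=(0.544774, 1.767019)
phase 3: p=0.3879, T=0.470, ωT=1.619714, cosh=2.624800, sinh=2.426845; start (x,ẋ)=(0.544774, 1.767019) → end (x,ẋ)=(2.044012, 5.950067)

x = 2.0440, ẋ = 5.9501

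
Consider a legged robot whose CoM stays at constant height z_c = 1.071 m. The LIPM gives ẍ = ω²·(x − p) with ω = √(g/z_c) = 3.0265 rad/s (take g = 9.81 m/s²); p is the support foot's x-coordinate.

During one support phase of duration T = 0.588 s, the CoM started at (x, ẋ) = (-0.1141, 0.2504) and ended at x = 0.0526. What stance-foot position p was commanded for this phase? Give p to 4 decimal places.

ωT = 3.0265·0.588 = 1.779582; cosh(ωT) = 3.048043, sinh(ωT) = 2.879335
x(T) = p + (x₀−p)·cosh(ωT) + (ẋ₀/ω)·sinh(ωT) ⇒ p·(1 − cosh) = x(T) − x₀·cosh − (ẋ₀/ω)·sinh
numerator   = 0.0526 − (-0.1141)·3.048043 − (0.2504/3.0265)·2.879335 = 0.162158
denominator = 1 − 3.048043 = -2.048043
p = 0.162158 / -2.048043 = -0.0792

p = -0.0792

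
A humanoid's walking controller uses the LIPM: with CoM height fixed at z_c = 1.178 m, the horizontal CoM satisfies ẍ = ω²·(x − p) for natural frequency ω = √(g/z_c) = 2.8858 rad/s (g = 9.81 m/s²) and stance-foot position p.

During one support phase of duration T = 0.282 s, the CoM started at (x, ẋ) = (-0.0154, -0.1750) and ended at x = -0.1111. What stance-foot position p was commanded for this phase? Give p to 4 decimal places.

p = 0.1010

ωT = 2.8858·0.282 = 0.813796; cosh(ωT) = 1.349815, sinh(ωT) = 0.906642
x(T) = p + (x₀−p)·cosh(ωT) + (ẋ₀/ω)·sinh(ωT) ⇒ p·(1 − cosh) = x(T) − x₀·cosh − (ẋ₀/ω)·sinh
numerator   = -0.1111 − (-0.0154)·1.349815 − (-0.1750/2.8858)·0.906642 = -0.035332
denominator = 1 − 1.349815 = -0.349815
p = -0.035332 / -0.349815 = 0.1010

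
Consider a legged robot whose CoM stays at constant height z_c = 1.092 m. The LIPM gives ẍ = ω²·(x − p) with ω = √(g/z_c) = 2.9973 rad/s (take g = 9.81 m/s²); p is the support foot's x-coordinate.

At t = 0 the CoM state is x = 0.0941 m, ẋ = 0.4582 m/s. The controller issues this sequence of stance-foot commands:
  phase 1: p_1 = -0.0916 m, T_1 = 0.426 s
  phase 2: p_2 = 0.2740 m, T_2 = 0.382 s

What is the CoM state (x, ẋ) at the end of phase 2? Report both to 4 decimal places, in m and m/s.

phase 1: p=-0.0916, T=0.426, ωT=1.276850, cosh=1.932121, sinh=1.653206; start (x,ẋ)=(0.094100, 0.458200) → end (x,ẋ)=(0.519922, 1.805470)
phase 2: p=0.2740, T=0.382, ωT=1.144969, cosh=1.730288, sinh=1.412054; start (x,ẋ)=(0.519922, 1.805470) → end (x,ẋ)=(1.550089, 4.164812)

x = 1.5501, ẋ = 4.1648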